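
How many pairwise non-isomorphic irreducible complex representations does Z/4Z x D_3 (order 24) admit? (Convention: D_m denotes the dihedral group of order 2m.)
12

The number of irreducible complex representations of a finite group equals its number of conjugacy classes. For a direct product, #classes(G x H) = #classes(G) * #classes(H). Z/4Z has 4 classes (abelian), D_3 has 3 classes, so 4 * 3 = 12, so Z/4Z x D_3 (order 24) has exactly 12 irreducible complex representations.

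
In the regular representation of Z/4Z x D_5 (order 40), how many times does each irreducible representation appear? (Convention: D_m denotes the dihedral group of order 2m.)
Each irreducible V_i of dimension d_i appears with multiplicity d_i, i.e. rho_reg = (direct sum over all irreducibles V_i) d_i V_i. The irreducible dimensions for Z/4Z x D_5 are 1, 1, 1, 1, 1, 1, 1, 1, 2, 2, 2, 2, 2, 2, 2, 2: 8 irreducibles of dimension 1, each with multiplicity 1; 8 irreducibles of dimension 2, each with multiplicity 2. Total dimension 8*1*1 + 8*2*2 = 40 = |G|.

Why: General theorem: in the regular representation of a finite group G, each irreducible appears with multiplicity equal to its dimension. Check: dim(rho_reg) = sum d_i^2 = 1 + 1 + 1 + 1 + 1 + 1 + 1 + 1 + 4 + 4 + 4 + 4 + 4 + 4 + 4 + 4 = 40 = |G|.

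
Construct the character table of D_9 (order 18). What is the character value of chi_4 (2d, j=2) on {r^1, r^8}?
Conjugacy classes: {e} of size 1, {r^1, r^8} of size 2, {r^2, r^7} of size 2, {r^3, r^6} of size 2, {r^4, r^5} of size 2, {s, sr, ..., sr^8} of size 9.
Character table:
  irrep \ class              {e} (size 1)  {r^1, r^8} (size 2)  {r^2, r^7} (size 2)  {r^3, r^6} (size 2)  {r^4, r^5} (size 2)  {s, sr, ..., sr^8} (size 9)
  chi_1 (triv)               1             1                    1                    1                    1                    1                          
  chi_2 (sign: r->1, s->-1)  1             1                    1                    1                    1                    -1                         
  chi_3 (2d, j=1)            2             2*cos(2*pi/9)        2*cos(4*pi/9)        -1                   -2*cos(pi/9)         0                          
  chi_4 (2d, j=2)            2             2*cos(4*pi/9)        -2*cos(pi/9)         -1                   2*cos(2*pi/9)        0                          
  chi_5 (2d, j=3)            2             -1                   -1                   2                    -1                   0                          
  chi_6 (2d, j=4)            2             -2*cos(pi/9)         2*cos(2*pi/9)        -1                   2*cos(4*pi/9)        0                          

Spot check: chi_4 (2d, j=2) on {r^1, r^8} = 2*cos(4*pi/9).

Why: D_9 has order 2*9 = 18 with 6 conjugacy classes, hence 6 irreducibles. Sum of squared dims 1 + 1 + 4 + 4 + 4 + 4 = 18 = |G|. Linear characters come from the abelianisation; the 2-dimensional irreps have character r^k -> 2*cos(2*pi*j*k/9), reflections -> 0.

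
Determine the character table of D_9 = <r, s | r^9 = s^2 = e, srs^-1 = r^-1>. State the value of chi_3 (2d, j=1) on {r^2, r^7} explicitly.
Conjugacy classes: {e} of size 1, {r^1, r^8} of size 2, {r^2, r^7} of size 2, {r^3, r^6} of size 2, {r^4, r^5} of size 2, {s, sr, ..., sr^8} of size 9.
Character table:
  irrep \ class              {e} (size 1)  {r^1, r^8} (size 2)  {r^2, r^7} (size 2)  {r^3, r^6} (size 2)  {r^4, r^5} (size 2)  {s, sr, ..., sr^8} (size 9)
  chi_1 (triv)               1             1                    1                    1                    1                    1                          
  chi_2 (sign: r->1, s->-1)  1             1                    1                    1                    1                    -1                         
  chi_3 (2d, j=1)            2             2*cos(2*pi/9)        2*cos(4*pi/9)        -1                   -2*cos(pi/9)         0                          
  chi_4 (2d, j=2)            2             2*cos(4*pi/9)        -2*cos(pi/9)         -1                   2*cos(2*pi/9)        0                          
  chi_5 (2d, j=3)            2             -1                   -1                   2                    -1                   0                          
  chi_6 (2d, j=4)            2             -2*cos(pi/9)         2*cos(2*pi/9)        -1                   2*cos(4*pi/9)        0                          

Spot check: chi_3 (2d, j=1) on {r^2, r^7} = 2*cos(4*pi/9).

Argument: D_9 has order 2*9 = 18 with 6 conjugacy classes, hence 6 irreducibles. Sum of squared dims 1 + 1 + 4 + 4 + 4 + 4 = 18 = |G|. Linear characters come from the abelianisation; the 2-dimensional irreps have character r^k -> 2*cos(2*pi*j*k/9), reflections -> 0.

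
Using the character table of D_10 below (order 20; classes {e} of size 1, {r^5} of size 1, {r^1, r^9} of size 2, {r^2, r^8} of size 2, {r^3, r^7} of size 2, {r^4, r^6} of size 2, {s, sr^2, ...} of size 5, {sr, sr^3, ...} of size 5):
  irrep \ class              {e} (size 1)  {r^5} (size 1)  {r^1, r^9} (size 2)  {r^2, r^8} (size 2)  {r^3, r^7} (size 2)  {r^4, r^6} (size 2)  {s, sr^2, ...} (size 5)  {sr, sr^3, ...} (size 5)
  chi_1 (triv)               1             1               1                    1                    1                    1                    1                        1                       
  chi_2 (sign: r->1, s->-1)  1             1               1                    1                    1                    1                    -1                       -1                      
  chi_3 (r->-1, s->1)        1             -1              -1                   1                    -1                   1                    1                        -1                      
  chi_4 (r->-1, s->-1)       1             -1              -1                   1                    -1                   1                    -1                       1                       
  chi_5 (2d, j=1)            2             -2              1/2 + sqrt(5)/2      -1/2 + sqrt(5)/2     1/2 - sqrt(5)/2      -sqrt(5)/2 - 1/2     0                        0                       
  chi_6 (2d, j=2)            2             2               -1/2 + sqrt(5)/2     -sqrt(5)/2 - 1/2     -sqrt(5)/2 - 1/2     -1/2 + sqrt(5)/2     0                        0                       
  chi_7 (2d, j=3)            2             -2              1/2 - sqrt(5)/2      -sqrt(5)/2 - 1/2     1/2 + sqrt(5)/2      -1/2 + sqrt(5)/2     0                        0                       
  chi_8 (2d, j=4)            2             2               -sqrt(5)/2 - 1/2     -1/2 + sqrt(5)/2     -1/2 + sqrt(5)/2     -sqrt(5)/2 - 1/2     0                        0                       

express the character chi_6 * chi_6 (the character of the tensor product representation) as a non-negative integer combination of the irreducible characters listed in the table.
chi_6 tensor chi_6 = chi_1 + chi_2 + chi_8 (all other irreducibles have multiplicity 0).

Reasoning: The character of a tensor product is the pointwise product (chi_6 * chi_6)(C) = chi_6(C) * chi_6(C):
  {e}: (2)*(2), {r^5}: (2)*(2), {r^1, r^9}: (-1/2 + sqrt(5)/2)*(-1/2 + sqrt(5)/2), {r^2, r^8}: (-sqrt(5)/2 - 1/2)*(-sqrt(5)/2 - 1/2), {r^3, r^7}: (-sqrt(5)/2 - 1/2)*(-sqrt(5)/2 - 1/2), {r^4, r^6}: (-1/2 + sqrt(5)/2)*(-1/2 + sqrt(5)/2), {s, sr^2, ...}: (0)*(0), {sr, sr^3, ...}: (0)*(0)
so (chi_6 * chi_6) takes values
  {e} -> 4, {r^5} -> 4, {r^1, r^9} -> 3/2 - sqrt(5)/2, {r^2, r^8} -> sqrt(5)/2 + 3/2, {r^3, r^7} -> sqrt(5)/2 + 3/2, {r^4, r^6} -> 3/2 - sqrt(5)/2, {s, sr^2, ...} -> 0, {sr, sr^3, ...} -> 0.
Now take the inner product of this character with each irreducible chi from the table, <chi_6*chi_6, chi> = (1/20) sum_C |C| (chi_6*chi_6)(C) conj(chi(C)):
  <chi_6*chi_6, chi_1> = (1/20)[1*(4)*conj(1) + 1*(4)*conj(1) + 2*(3/2 - sqrt(5)/2)*conj(1) + 2*(sqrt(5)/2 + 3/2)*conj(1) + 2*(sqrt(5)/2 + 3/2)*conj(1) + 2*(3/2 - sqrt(5)/2)*conj(1) + 5*(0)*conj(1) + 5*(0)*conj(1)]
      = (1/20)[(4) + (4) + (3 - sqrt(5)) + (sqrt(5) + 3) + (sqrt(5) + 3) + (3 - sqrt(5)) + (0) + (0)] = 20/20 = 1
  <chi_6*chi_6, chi_2> = (1/20)[1*(4)*conj(1) + 1*(4)*conj(1) + 2*(3/2 - sqrt(5)/2)*conj(1) + 2*(sqrt(5)/2 + 3/2)*conj(1) + 2*(sqrt(5)/2 + 3/2)*conj(1) + 2*(3/2 - sqrt(5)/2)*conj(1) + 5*(0)*conj(-1) + 5*(0)*conj(-1)]
      = (1/20)[(4) + (4) + (3 - sqrt(5)) + (sqrt(5) + 3) + (sqrt(5) + 3) + (3 - sqrt(5)) + (0) + (0)] = 20/20 = 1
  <chi_6*chi_6, chi_3> = (1/20)[1*(4)*conj(1) + 1*(4)*conj(-1) + 2*(3/2 - sqrt(5)/2)*conj(-1) + 2*(sqrt(5)/2 + 3/2)*conj(1) + 2*(sqrt(5)/2 + 3/2)*conj(-1) + 2*(3/2 - sqrt(5)/2)*conj(1) + 5*(0)*conj(1) + 5*(0)*conj(-1)]
      = (1/20)[(4) + (-4) + (-3 + sqrt(5)) + (sqrt(5) + 3) + (-3 - sqrt(5)) + (3 - sqrt(5)) + (0) + (0)] = 0/20 = 0
  <chi_6*chi_6, chi_4> = (1/20)[1*(4)*conj(1) + 1*(4)*conj(-1) + 2*(3/2 - sqrt(5)/2)*conj(-1) + 2*(sqrt(5)/2 + 3/2)*conj(1) + 2*(sqrt(5)/2 + 3/2)*conj(-1) + 2*(3/2 - sqrt(5)/2)*conj(1) + 5*(0)*conj(-1) + 5*(0)*conj(1)]
      = (1/20)[(4) + (-4) + (-3 + sqrt(5)) + (sqrt(5) + 3) + (-3 - sqrt(5)) + (3 - sqrt(5)) + (0) + (0)] = 0/20 = 0
  <chi_6*chi_6, chi_5> = (1/20)[1*(4)*conj(2) + 1*(4)*conj(-2) + 2*(3/2 - sqrt(5)/2)*conj(1/2 + sqrt(5)/2) + 2*(sqrt(5)/2 + 3/2)*conj(-1/2 + sqrt(5)/2) + 2*(sqrt(5)/2 + 3/2)*conj(1/2 - sqrt(5)/2) + 2*(3/2 - sqrt(5)/2)*conj(-sqrt(5)/2 - 1/2) + 5*(0)*conj(0) + 5*(0)*conj(0)]
      = (1/20)[(8) + (-8) + (-1 + sqrt(5)) + (1 + sqrt(5)) + (-sqrt(5) - 1) + (1 - sqrt(5)) + (0) + (0)] = 0/20 = 0
  <chi_6*chi_6, chi_6> = (1/20)[1*(4)*conj(2) + 1*(4)*conj(2) + 2*(3/2 - sqrt(5)/2)*conj(-1/2 + sqrt(5)/2) + 2*(sqrt(5)/2 + 3/2)*conj(-sqrt(5)/2 - 1/2) + 2*(sqrt(5)/2 + 3/2)*conj(-sqrt(5)/2 - 1/2) + 2*(3/2 - sqrt(5)/2)*conj(-1/2 + sqrt(5)/2) + 5*(0)*conj(0) + 5*(0)*conj(0)]
      = (1/20)[(8) + (8) + (-4 + 2*sqrt(5)) + (-2*sqrt(5) - 4) + (-2*sqrt(5) - 4) + (-4 + 2*sqrt(5)) + (0) + (0)] = 0/20 = 0
  <chi_6*chi_6, chi_7> = (1/20)[1*(4)*conj(2) + 1*(4)*conj(-2) + 2*(3/2 - sqrt(5)/2)*conj(1/2 - sqrt(5)/2) + 2*(sqrt(5)/2 + 3/2)*conj(-sqrt(5)/2 - 1/2) + 2*(sqrt(5)/2 + 3/2)*conj(1/2 + sqrt(5)/2) + 2*(3/2 - sqrt(5)/2)*conj(-1/2 + sqrt(5)/2) + 5*(0)*conj(0) + 5*(0)*conj(0)]
      = (1/20)[(8) + (-8) + (4 - 2*sqrt(5)) + (-2*sqrt(5) - 4) + (4 + 2*sqrt(5)) + (-4 + 2*sqrt(5)) + (0) + (0)] = 0/20 = 0
  <chi_6*chi_6, chi_8> = (1/20)[1*(4)*conj(2) + 1*(4)*conj(2) + 2*(3/2 - sqrt(5)/2)*conj(-sqrt(5)/2 - 1/2) + 2*(sqrt(5)/2 + 3/2)*conj(-1/2 + sqrt(5)/2) + 2*(sqrt(5)/2 + 3/2)*conj(-1/2 + sqrt(5)/2) + 2*(3/2 - sqrt(5)/2)*conj(-sqrt(5)/2 - 1/2) + 5*(0)*conj(0) + 5*(0)*conj(0)]
      = (1/20)[(8) + (8) + (1 - sqrt(5)) + (1 + sqrt(5)) + (1 + sqrt(5)) + (1 - sqrt(5)) + (0) + (0)] = 20/20 = 1
Hence the multiplicities are chi_1: 1, chi_2: 1, chi_8: 1. Dimension check: dim(chi_6)*dim(chi_6) = 2*2 = 4 and sum (mult * dim) = 1*1 + 1*1 + 1*2 = 4.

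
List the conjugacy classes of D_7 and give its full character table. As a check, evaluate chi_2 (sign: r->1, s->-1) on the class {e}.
Conjugacy classes: {e} of size 1, {r^1, r^6} of size 2, {r^2, r^5} of size 2, {r^3, r^4} of size 2, {s, sr, ..., sr^6} of size 7.
Character table:
  irrep \ class              {e} (size 1)  {r^1, r^6} (size 2)  {r^2, r^5} (size 2)  {r^3, r^4} (size 2)  {s, sr, ..., sr^6} (size 7)
  chi_1 (triv)               1             1                    1                    1                    1                          
  chi_2 (sign: r->1, s->-1)  1             1                    1                    1                    -1                         
  chi_3 (2d, j=1)            2             2*cos(2*pi/7)        -2*cos(3*pi/7)       -2*cos(pi/7)         0                          
  chi_4 (2d, j=2)            2             -2*cos(3*pi/7)       -2*cos(pi/7)         2*cos(2*pi/7)        0                          
  chi_5 (2d, j=3)            2             -2*cos(pi/7)         2*cos(2*pi/7)        -2*cos(3*pi/7)       0                          

Spot check: chi_2 (sign: r->1, s->-1) on {e} = 1.

Solution. D_7 has order 2*7 = 14 with 5 conjugacy classes, hence 5 irreducibles. Sum of squared dims 1 + 1 + 4 + 4 + 4 = 14 = |G|. Linear characters come from the abelianisation; the 2-dimensional irreps have character r^k -> 2*cos(2*pi*j*k/7), reflections -> 0.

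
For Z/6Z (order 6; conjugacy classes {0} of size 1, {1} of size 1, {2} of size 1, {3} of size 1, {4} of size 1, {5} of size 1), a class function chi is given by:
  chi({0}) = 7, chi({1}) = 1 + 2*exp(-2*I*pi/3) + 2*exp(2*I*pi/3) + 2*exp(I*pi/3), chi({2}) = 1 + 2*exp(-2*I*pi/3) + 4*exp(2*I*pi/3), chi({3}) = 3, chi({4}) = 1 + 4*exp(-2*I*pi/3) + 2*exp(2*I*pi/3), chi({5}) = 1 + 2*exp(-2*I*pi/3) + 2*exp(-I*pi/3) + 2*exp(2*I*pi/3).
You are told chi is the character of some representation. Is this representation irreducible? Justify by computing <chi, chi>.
Not irreducible (reducible): <chi, chi> = 13 > 1.

Working: <chi, chi> = (1/|G|) sum_C |C| * |chi(C)|^2 = (1/6)[1*|7|^2 + 1*|1 + 2*exp(-2*I*pi/3) + 2*exp(2*I*pi/3) + 2*exp(I*pi/3)|^2 + 1*|1 + 2*exp(-2*I*pi/3) + 4*exp(2*I*pi/3)|^2 + 1*|3|^2 + 1*|1 + 4*exp(-2*I*pi/3) + 2*exp(2*I*pi/3)|^2 + 1*|1 + 2*exp(-2*I*pi/3) + 2*exp(-I*pi/3) + 2*exp(2*I*pi/3)|^2]
  = (1/6)[(49) + (3) + (7) + (9) + (7) + (3)] = 78/6 = 13.
(Exp terms are combined using exp(i*s)*conj(exp(i*t)) = exp(i*(s-t)), and sums of them are collapsed using the identity that for every m > 1 the m distinct m-th roots of unity sum to 0, e.g. 1 + exp(2*I*pi/3) + exp(-2*I*pi/3) = 0.)
A character is irreducible iff <chi, chi> = 1, so this representation is reducible.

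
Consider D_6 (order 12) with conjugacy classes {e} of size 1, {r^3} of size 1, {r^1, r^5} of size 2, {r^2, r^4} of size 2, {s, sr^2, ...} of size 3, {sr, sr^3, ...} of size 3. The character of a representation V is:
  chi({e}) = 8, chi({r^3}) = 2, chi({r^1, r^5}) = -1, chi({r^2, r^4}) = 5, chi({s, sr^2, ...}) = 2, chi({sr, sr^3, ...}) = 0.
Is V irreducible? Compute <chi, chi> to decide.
Not irreducible (reducible): <chi, chi> = 11 > 1.

Details: <chi, chi> = (1/|G|) sum_C |C| * |chi(C)|^2 = (1/12)[1*|8|^2 + 1*|2|^2 + 2*|-1|^2 + 2*|5|^2 + 3*|2|^2 + 3*|0|^2]
  = (1/12)[(64) + (4) + (2) + (50) + (12) + (0)] = 132/12 = 11.
A character is irreducible iff <chi, chi> = 1, so this representation is reducible.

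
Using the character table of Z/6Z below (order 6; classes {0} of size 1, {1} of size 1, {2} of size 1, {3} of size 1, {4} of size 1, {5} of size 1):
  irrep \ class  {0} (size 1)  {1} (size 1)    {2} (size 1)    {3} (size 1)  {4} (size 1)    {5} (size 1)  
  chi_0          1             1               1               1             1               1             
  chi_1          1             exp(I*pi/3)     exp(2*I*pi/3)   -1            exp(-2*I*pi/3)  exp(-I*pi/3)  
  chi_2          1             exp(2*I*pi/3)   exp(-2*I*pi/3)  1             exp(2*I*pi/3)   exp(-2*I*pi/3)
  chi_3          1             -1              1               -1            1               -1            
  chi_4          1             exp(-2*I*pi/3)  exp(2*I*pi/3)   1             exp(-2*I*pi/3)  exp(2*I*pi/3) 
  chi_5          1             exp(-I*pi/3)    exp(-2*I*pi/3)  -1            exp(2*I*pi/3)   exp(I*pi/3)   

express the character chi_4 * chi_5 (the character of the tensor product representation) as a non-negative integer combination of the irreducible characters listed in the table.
chi_4 tensor chi_5 = chi_3 (all other irreducibles have multiplicity 0).

Why: The character of a tensor product is the pointwise product (chi_4 * chi_5)(C) = chi_4(C) * chi_5(C):
  {0}: (1)*(1), {1}: (exp(-2*I*pi/3))*(exp(-I*pi/3)), {2}: (exp(2*I*pi/3))*(exp(-2*I*pi/3)), {3}: (1)*(-1), {4}: (exp(-2*I*pi/3))*(exp(2*I*pi/3)), {5}: (exp(2*I*pi/3))*(exp(I*pi/3))
so (chi_4 * chi_5) takes values
  {0} -> 1, {1} -> -1, {2} -> 1, {3} -> -1, {4} -> 1, {5} -> -1.
Now take the inner product of this character with each irreducible chi from the table, <chi_4*chi_5, chi> = (1/6) sum_C |C| (chi_4*chi_5)(C) conj(chi(C)):
  <chi_4*chi_5, chi_0> = (1/6)[1*(1)*conj(1) + 1*(-1)*conj(1) + 1*(1)*conj(1) + 1*(-1)*conj(1) + 1*(1)*conj(1) + 1*(-1)*conj(1)]
      = (1/6)[(1) + (-1) + (1) + (-1) + (1) + (-1)] = 0/6 = 0
  <chi_4*chi_5, chi_1> = (1/6)[1*(1)*conj(1) + 1*(-1)*conj(exp(I*pi/3)) + 1*(1)*conj(exp(2*I*pi/3)) + 1*(-1)*conj(-1) + 1*(1)*conj(exp(-2*I*pi/3)) + 1*(-1)*conj(exp(-I*pi/3))]
      = (1/6)[(1) + (-exp(-I*pi/3)) + (exp(-2*I*pi/3)) + (1) + (exp(2*I*pi/3)) + (-exp(I*pi/3))] = 0/6 = 0
  <chi_4*chi_5, chi_2> = (1/6)[1*(1)*conj(1) + 1*(-1)*conj(exp(2*I*pi/3)) + 1*(1)*conj(exp(-2*I*pi/3)) + 1*(-1)*conj(1) + 1*(1)*conj(exp(2*I*pi/3)) + 1*(-1)*conj(exp(-2*I*pi/3))]
      = (1/6)[(1) + (-exp(-2*I*pi/3)) + (exp(2*I*pi/3)) + (-1) + (exp(-2*I*pi/3)) + (-exp(2*I*pi/3))] = 0/6 = 0
  <chi_4*chi_5, chi_3> = (1/6)[1*(1)*conj(1) + 1*(-1)*conj(-1) + 1*(1)*conj(1) + 1*(-1)*conj(-1) + 1*(1)*conj(1) + 1*(-1)*conj(-1)]
      = (1/6)[(1) + (1) + (1) + (1) + (1) + (1)] = 6/6 = 1
  <chi_4*chi_5, chi_4> = (1/6)[1*(1)*conj(1) + 1*(-1)*conj(exp(-2*I*pi/3)) + 1*(1)*conj(exp(2*I*pi/3)) + 1*(-1)*conj(1) + 1*(1)*conj(exp(-2*I*pi/3)) + 1*(-1)*conj(exp(2*I*pi/3))]
      = (1/6)[(1) + (-exp(2*I*pi/3)) + (exp(-2*I*pi/3)) + (-1) + (exp(2*I*pi/3)) + (-exp(-2*I*pi/3))] = 0/6 = 0
  <chi_4*chi_5, chi_5> = (1/6)[1*(1)*conj(1) + 1*(-1)*conj(exp(-I*pi/3)) + 1*(1)*conj(exp(-2*I*pi/3)) + 1*(-1)*conj(-1) + 1*(1)*conj(exp(2*I*pi/3)) + 1*(-1)*conj(exp(I*pi/3))]
      = (1/6)[(1) + (-exp(I*pi/3)) + (exp(2*I*pi/3)) + (1) + (exp(-2*I*pi/3)) + (-exp(-I*pi/3))] = 0/6 = 0
(Exp terms are combined using exp(i*s)*conj(exp(i*t)) = exp(i*(s-t)), and sums of them are collapsed using the identity that for every m > 1 the m distinct m-th roots of unity sum to 0, e.g. 1 + exp(2*I*pi/3) + exp(-2*I*pi/3) = 0.)
Hence the multiplicities are chi_3: 1. Dimension check: dim(chi_4)*dim(chi_5) = 1*1 = 1 and sum (mult * dim) = 1*1 = 1.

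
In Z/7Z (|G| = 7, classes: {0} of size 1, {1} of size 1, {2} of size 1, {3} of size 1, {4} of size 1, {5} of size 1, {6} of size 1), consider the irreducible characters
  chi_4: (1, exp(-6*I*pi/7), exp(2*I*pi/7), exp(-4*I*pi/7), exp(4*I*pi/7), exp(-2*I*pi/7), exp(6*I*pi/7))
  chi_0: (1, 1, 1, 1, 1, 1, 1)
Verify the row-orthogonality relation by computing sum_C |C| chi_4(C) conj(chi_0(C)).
Sum = 0; so <chi_4, chi_0> = 0 (distinct irreducibles are orthogonal).

Argument: Compute term by term over conjugacy classes (|C| * chi_4(C) * conj(chi_0(C))):
  1*(1)*conj(1) + 1*(exp(-6*I*pi/7))*conj(1) + 1*(exp(2*I*pi/7))*conj(1) + 1*(exp(-4*I*pi/7))*conj(1) + 1*(exp(4*I*pi/7))*conj(1) + 1*(exp(-2*I*pi/7))*conj(1) + 1*(exp(6*I*pi/7))*conj(1)
  = (1) + (exp(-6*I*pi/7)) + (exp(2*I*pi/7)) + (exp(-4*I*pi/7)) + (exp(4*I*pi/7)) + (exp(-2*I*pi/7)) + (exp(6*I*pi/7))
  = 0.
(Exp terms are combined using exp(i*s)*conj(exp(i*t)) = exp(i*(s-t)), and sums of them are collapsed using the identity that for every m > 1 the m distinct m-th roots of unity sum to 0, e.g. 1 + exp(2*I*pi/3) + exp(-2*I*pi/3) = 0.)
Dividing by |G| = 7 gives 0/7 = 0, matching the row-orthogonality relation <chi_4, chi_0> = [chi_4 = chi_0].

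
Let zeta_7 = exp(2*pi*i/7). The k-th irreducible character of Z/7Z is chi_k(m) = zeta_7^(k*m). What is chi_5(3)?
chi_5(3) = zeta_7^15 = exp(2*I*pi/7)

Why: chi_5(3) = zeta_7^(5*3) = zeta_7^15. Since zeta_7^7 = 1, this equals zeta_7^1 = exp(2*pi*i*1/7) = exp(2*I*pi/7).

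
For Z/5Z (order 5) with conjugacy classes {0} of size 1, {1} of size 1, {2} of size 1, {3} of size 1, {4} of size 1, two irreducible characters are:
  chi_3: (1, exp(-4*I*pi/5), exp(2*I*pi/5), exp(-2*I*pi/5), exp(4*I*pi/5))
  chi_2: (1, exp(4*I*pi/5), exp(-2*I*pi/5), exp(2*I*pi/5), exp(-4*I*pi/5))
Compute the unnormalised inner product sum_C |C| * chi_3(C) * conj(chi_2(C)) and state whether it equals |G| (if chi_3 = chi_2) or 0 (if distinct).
Sum = 0; so <chi_3, chi_2> = 0 (distinct irreducibles are orthogonal).

Working: Compute term by term over conjugacy classes (|C| * chi_3(C) * conj(chi_2(C))):
  1*(1)*conj(1) + 1*(exp(-4*I*pi/5))*conj(exp(4*I*pi/5)) + 1*(exp(2*I*pi/5))*conj(exp(-2*I*pi/5)) + 1*(exp(-2*I*pi/5))*conj(exp(2*I*pi/5)) + 1*(exp(4*I*pi/5))*conj(exp(-4*I*pi/5))
  = (1) + (exp(2*I*pi/5)) + (exp(4*I*pi/5)) + (exp(-4*I*pi/5)) + (exp(-2*I*pi/5))
  = 0.
(Exp terms are combined using exp(i*s)*conj(exp(i*t)) = exp(i*(s-t)), and sums of them are collapsed using the identity that for every m > 1 the m distinct m-th roots of unity sum to 0, e.g. 1 + exp(2*I*pi/3) + exp(-2*I*pi/3) = 0.)
Dividing by |G| = 5 gives 0/5 = 0, matching the row-orthogonality relation <chi_3, chi_2> = [chi_3 = chi_2].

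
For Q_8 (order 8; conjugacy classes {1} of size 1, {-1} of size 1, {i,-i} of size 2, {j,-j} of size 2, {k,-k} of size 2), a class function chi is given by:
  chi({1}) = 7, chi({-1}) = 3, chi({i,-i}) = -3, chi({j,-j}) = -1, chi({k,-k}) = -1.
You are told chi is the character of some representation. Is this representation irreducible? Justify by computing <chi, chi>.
Not irreducible (reducible): <chi, chi> = 10 > 1.

Reasoning: <chi, chi> = (1/|G|) sum_C |C| * |chi(C)|^2 = (1/8)[1*|7|^2 + 1*|3|^2 + 2*|-3|^2 + 2*|-1|^2 + 2*|-1|^2]
  = (1/8)[(49) + (9) + (18) + (2) + (2)] = 80/8 = 10.
A character is irreducible iff <chi, chi> = 1, so this representation is reducible.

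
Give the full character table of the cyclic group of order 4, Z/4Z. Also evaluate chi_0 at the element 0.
Character table of Z/4Z (irreps indexed chi_0,...,chi_3 with chi_k(m) = zeta_4^(k*m), zeta_4 = exp(2*pi*i/4)):
  irrep \ class  {0} (size 1)  {1} (size 1)  {2} (size 1)  {3} (size 1)
  chi_0          1             1             1             1           
  chi_1          1             I             -1            -I          
  chi_2          1             -1            1             -1          
  chi_3          1             -I            -1            I           

Spot check: chi_0(0) = zeta_4^(0*0) = zeta_4^0 = 1.

Solution. Z/4Z is abelian, so all 4 irreducible complex representations are 1-dimensional. They are given by chi_k(m) = zeta_4^(k*m) for k = 0,...,3. Row orthogonality: sum_m chi_k(m) conj(chi_l(m)) = 4 * [k = l].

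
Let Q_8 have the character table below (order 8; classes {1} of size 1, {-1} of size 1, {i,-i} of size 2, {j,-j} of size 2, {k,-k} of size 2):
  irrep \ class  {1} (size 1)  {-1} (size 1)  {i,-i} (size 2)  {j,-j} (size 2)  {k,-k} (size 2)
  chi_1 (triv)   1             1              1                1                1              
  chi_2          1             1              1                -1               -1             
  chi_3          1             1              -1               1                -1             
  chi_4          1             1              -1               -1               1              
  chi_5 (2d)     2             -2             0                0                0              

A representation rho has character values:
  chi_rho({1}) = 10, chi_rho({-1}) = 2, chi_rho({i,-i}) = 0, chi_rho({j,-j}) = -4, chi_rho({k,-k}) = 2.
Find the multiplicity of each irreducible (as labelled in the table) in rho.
Multiplicities: chi_1: 1, chi_2: 2, chi_3: 0, chi_4: 3, chi_5: 2.

Argument: Use <chi_rho, chi> = (1/|G|) sum_C |C| * chi_rho(C) * conj(chi(C)) with |G| = 8 for each irreducible chi in the table:
  <chi_rho, chi_1> = (1/8)[1*(10)*conj(1) + 1*(2)*conj(1) + 2*(0)*conj(1) + 2*(-4)*conj(1) + 2*(2)*conj(1)]
      = (1/8)[(10) + (2) + (0) + (-8) + (4)] = 8/8 = 1
  <chi_rho, chi_2> = (1/8)[1*(10)*conj(1) + 1*(2)*conj(1) + 2*(0)*conj(1) + 2*(-4)*conj(-1) + 2*(2)*conj(-1)]
      = (1/8)[(10) + (2) + (0) + (8) + (-4)] = 16/8 = 2
  <chi_rho, chi_3> = (1/8)[1*(10)*conj(1) + 1*(2)*conj(1) + 2*(0)*conj(-1) + 2*(-4)*conj(1) + 2*(2)*conj(-1)]
      = (1/8)[(10) + (2) + (0) + (-8) + (-4)] = 0/8 = 0
  <chi_rho, chi_4> = (1/8)[1*(10)*conj(1) + 1*(2)*conj(1) + 2*(0)*conj(-1) + 2*(-4)*conj(-1) + 2*(2)*conj(1)]
      = (1/8)[(10) + (2) + (0) + (8) + (4)] = 24/8 = 3
  <chi_rho, chi_5> = (1/8)[1*(10)*conj(2) + 1*(2)*conj(-2) + 2*(0)*conj(0) + 2*(-4)*conj(0) + 2*(2)*conj(0)]
      = (1/8)[(20) + (-4) + (0) + (0) + (0)] = 16/8 = 2
Dimension check: dim(rho) = sum (mult * dim) = 1*1 + 2*1 + 0*1 + 3*1 + 2*2 = 10 = chi_rho(e) = 10.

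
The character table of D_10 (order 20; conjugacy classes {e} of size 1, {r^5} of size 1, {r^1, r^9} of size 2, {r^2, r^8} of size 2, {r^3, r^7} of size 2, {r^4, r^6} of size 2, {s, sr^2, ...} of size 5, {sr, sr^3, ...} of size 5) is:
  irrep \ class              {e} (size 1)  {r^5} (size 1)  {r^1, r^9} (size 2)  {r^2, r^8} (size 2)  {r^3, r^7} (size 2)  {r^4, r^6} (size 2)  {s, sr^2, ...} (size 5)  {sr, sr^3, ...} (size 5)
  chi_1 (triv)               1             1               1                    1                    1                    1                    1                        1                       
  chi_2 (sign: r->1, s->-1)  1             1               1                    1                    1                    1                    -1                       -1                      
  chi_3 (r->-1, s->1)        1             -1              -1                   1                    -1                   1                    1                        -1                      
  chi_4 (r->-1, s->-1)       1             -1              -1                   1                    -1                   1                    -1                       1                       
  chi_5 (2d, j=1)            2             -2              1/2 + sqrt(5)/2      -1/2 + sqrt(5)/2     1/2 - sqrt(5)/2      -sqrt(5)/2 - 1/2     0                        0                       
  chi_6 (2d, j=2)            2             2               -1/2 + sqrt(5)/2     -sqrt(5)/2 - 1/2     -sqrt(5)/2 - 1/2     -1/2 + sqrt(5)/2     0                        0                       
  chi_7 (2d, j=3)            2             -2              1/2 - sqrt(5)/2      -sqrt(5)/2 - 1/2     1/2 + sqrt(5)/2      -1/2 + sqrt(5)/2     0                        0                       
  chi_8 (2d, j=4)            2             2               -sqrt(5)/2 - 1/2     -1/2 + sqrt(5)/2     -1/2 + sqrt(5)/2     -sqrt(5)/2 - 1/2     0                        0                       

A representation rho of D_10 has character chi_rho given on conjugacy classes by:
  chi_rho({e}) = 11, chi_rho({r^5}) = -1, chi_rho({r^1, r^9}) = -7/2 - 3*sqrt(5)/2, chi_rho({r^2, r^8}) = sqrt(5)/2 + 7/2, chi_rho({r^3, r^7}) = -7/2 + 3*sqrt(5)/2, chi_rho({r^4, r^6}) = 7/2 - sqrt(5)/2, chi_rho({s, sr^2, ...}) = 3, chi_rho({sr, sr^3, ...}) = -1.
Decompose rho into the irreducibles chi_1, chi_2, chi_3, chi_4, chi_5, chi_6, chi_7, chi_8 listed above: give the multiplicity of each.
Multiplicities: chi_1: 1, chi_2: 0, chi_3: 3, chi_4: 1, chi_5: 0, chi_6: 0, chi_7: 1, chi_8: 2.

Details: Use <chi_rho, chi> = (1/|G|) sum_C |C| * chi_rho(C) * conj(chi(C)) with |G| = 20 for each irreducible chi in the table:
  <chi_rho, chi_1> = (1/20)[1*(11)*conj(1) + 1*(-1)*conj(1) + 2*(-7/2 - 3*sqrt(5)/2)*conj(1) + 2*(sqrt(5)/2 + 7/2)*conj(1) + 2*(-7/2 + 3*sqrt(5)/2)*conj(1) + 2*(7/2 - sqrt(5)/2)*conj(1) + 5*(3)*conj(1) + 5*(-1)*conj(1)]
      = (1/20)[(11) + (-1) + (-7 - 3*sqrt(5)) + (sqrt(5) + 7) + (-7 + 3*sqrt(5)) + (7 - sqrt(5)) + (15) + (-5)] = 20/20 = 1
  <chi_rho, chi_2> = (1/20)[1*(11)*conj(1) + 1*(-1)*conj(1) + 2*(-7/2 - 3*sqrt(5)/2)*conj(1) + 2*(sqrt(5)/2 + 7/2)*conj(1) + 2*(-7/2 + 3*sqrt(5)/2)*conj(1) + 2*(7/2 - sqrt(5)/2)*conj(1) + 5*(3)*conj(-1) + 5*(-1)*conj(-1)]
      = (1/20)[(11) + (-1) + (-7 - 3*sqrt(5)) + (sqrt(5) + 7) + (-7 + 3*sqrt(5)) + (7 - sqrt(5)) + (-15) + (5)] = 0/20 = 0
  <chi_rho, chi_3> = (1/20)[1*(11)*conj(1) + 1*(-1)*conj(-1) + 2*(-7/2 - 3*sqrt(5)/2)*conj(-1) + 2*(sqrt(5)/2 + 7/2)*conj(1) + 2*(-7/2 + 3*sqrt(5)/2)*conj(-1) + 2*(7/2 - sqrt(5)/2)*conj(1) + 5*(3)*conj(1) + 5*(-1)*conj(-1)]
      = (1/20)[(11) + (1) + (3*sqrt(5) + 7) + (sqrt(5) + 7) + (7 - 3*sqrt(5)) + (7 - sqrt(5)) + (15) + (5)] = 60/20 = 3
  <chi_rho, chi_4> = (1/20)[1*(11)*conj(1) + 1*(-1)*conj(-1) + 2*(-7/2 - 3*sqrt(5)/2)*conj(-1) + 2*(sqrt(5)/2 + 7/2)*conj(1) + 2*(-7/2 + 3*sqrt(5)/2)*conj(-1) + 2*(7/2 - sqrt(5)/2)*conj(1) + 5*(3)*conj(-1) + 5*(-1)*conj(1)]
      = (1/20)[(11) + (1) + (3*sqrt(5) + 7) + (sqrt(5) + 7) + (7 - 3*sqrt(5)) + (7 - sqrt(5)) + (-15) + (-5)] = 20/20 = 1
  <chi_rho, chi_5> = (1/20)[1*(11)*conj(2) + 1*(-1)*conj(-2) + 2*(-7/2 - 3*sqrt(5)/2)*conj(1/2 + sqrt(5)/2) + 2*(sqrt(5)/2 + 7/2)*conj(-1/2 + sqrt(5)/2) + 2*(-7/2 + 3*sqrt(5)/2)*conj(1/2 - sqrt(5)/2) + 2*(7/2 - sqrt(5)/2)*conj(-sqrt(5)/2 - 1/2) + 5*(3)*conj(0) + 5*(-1)*conj(0)]
      = (1/20)[(22) + (2) + (-5*sqrt(5) - 11) + (-1 + 3*sqrt(5)) + (-11 + 5*sqrt(5)) + (-3*sqrt(5) - 1) + (0) + (0)] = 0/20 = 0
  <chi_rho, chi_6> = (1/20)[1*(11)*conj(2) + 1*(-1)*conj(2) + 2*(-7/2 - 3*sqrt(5)/2)*conj(-1/2 + sqrt(5)/2) + 2*(sqrt(5)/2 + 7/2)*conj(-sqrt(5)/2 - 1/2) + 2*(-7/2 + 3*sqrt(5)/2)*conj(-sqrt(5)/2 - 1/2) + 2*(7/2 - sqrt(5)/2)*conj(-1/2 + sqrt(5)/2) + 5*(3)*conj(0) + 5*(-1)*conj(0)]
      = (1/20)[(22) + (-2) + (-2*sqrt(5) - 4) + (-4*sqrt(5) - 6) + (-4 + 2*sqrt(5)) + (-6 + 4*sqrt(5)) + (0) + (0)] = 0/20 = 0
  <chi_rho, chi_7> = (1/20)[1*(11)*conj(2) + 1*(-1)*conj(-2) + 2*(-7/2 - 3*sqrt(5)/2)*conj(1/2 - sqrt(5)/2) + 2*(sqrt(5)/2 + 7/2)*conj(-sqrt(5)/2 - 1/2) + 2*(-7/2 + 3*sqrt(5)/2)*conj(1/2 + sqrt(5)/2) + 2*(7/2 - sqrt(5)/2)*conj(-1/2 + sqrt(5)/2) + 5*(3)*conj(0) + 5*(-1)*conj(0)]
      = (1/20)[(22) + (2) + (4 + 2*sqrt(5)) + (-4*sqrt(5) - 6) + (4 - 2*sqrt(5)) + (-6 + 4*sqrt(5)) + (0) + (0)] = 20/20 = 1
  <chi_rho, chi_8> = (1/20)[1*(11)*conj(2) + 1*(-1)*conj(2) + 2*(-7/2 - 3*sqrt(5)/2)*conj(-sqrt(5)/2 - 1/2) + 2*(sqrt(5)/2 + 7/2)*conj(-1/2 + sqrt(5)/2) + 2*(-7/2 + 3*sqrt(5)/2)*conj(-1/2 + sqrt(5)/2) + 2*(7/2 - sqrt(5)/2)*conj(-sqrt(5)/2 - 1/2) + 5*(3)*conj(0) + 5*(-1)*conj(0)]
      = (1/20)[(22) + (-2) + (11 + 5*sqrt(5)) + (-1 + 3*sqrt(5)) + (11 - 5*sqrt(5)) + (-3*sqrt(5) - 1) + (0) + (0)] = 40/20 = 2
Dimension check: dim(rho) = sum (mult * dim) = 1*1 + 0*1 + 3*1 + 1*1 + 0*2 + 0*2 + 1*2 + 2*2 = 11 = chi_rho(e) = 11.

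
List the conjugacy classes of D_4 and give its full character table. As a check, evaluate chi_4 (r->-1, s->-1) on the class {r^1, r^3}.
Conjugacy classes: {e} of size 1, {r^2} of size 1, {r^1, r^3} of size 2, {s, sr^2, ...} of size 2, {sr, sr^3, ...} of size 2.
Character table:
  irrep \ class              {e} (size 1)  {r^2} (size 1)  {r^1, r^3} (size 2)  {s, sr^2, ...} (size 2)  {sr, sr^3, ...} (size 2)
  chi_1 (triv)               1             1               1                    1                        1                       
  chi_2 (sign: r->1, s->-1)  1             1               1                    -1                       -1                      
  chi_3 (r->-1, s->1)        1             1               -1                   1                        -1                      
  chi_4 (r->-1, s->-1)       1             1               -1                   -1                       1                       
  chi_5 (2d, j=1)            2             -2              0                    0                        0                       

Spot check: chi_4 (r->-1, s->-1) on {r^1, r^3} = -1.

Details: D_4 has order 2*4 = 8 with 5 conjugacy classes, hence 5 irreducibles. Sum of squared dims 1 + 1 + 1 + 1 + 4 = 8 = |G|. Linear characters come from the abelianisation; the 2-dimensional irreps have character r^k -> 2*cos(2*pi*j*k/4), reflections -> 0.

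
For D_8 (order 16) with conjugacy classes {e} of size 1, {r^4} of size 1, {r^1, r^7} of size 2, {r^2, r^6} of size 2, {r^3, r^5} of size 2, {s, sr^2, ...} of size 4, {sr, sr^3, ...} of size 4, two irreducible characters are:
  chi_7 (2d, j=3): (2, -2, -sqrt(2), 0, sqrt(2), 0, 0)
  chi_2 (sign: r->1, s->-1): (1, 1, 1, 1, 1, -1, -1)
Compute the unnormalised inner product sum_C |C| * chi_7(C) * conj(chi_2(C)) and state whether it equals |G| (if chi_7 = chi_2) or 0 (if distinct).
Sum = 0; so <chi_7, chi_2> = 0 (distinct irreducibles are orthogonal).

Derivation: Compute term by term over conjugacy classes (|C| * chi_7(C) * conj(chi_2(C))):
  1*(2)*conj(1) + 1*(-2)*conj(1) + 2*(-sqrt(2))*conj(1) + 2*(0)*conj(1) + 2*(sqrt(2))*conj(1) + 4*(0)*conj(-1) + 4*(0)*conj(-1)
  = (2) + (-2) + (-2*sqrt(2)) + (0) + (2*sqrt(2)) + (0) + (0)
  = 0.
Dividing by |G| = 16 gives 0/16 = 0, matching the row-orthogonality relation <chi_7, chi_2> = [chi_7 = chi_2].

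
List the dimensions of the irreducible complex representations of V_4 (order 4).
Dimensions: 1, 1, 1, 1

There are 4 irreducibles (= number of conjugacy classes). Their dimensions d_i satisfy sum d_i^2 = |G| = 4: 1 + 1 + 1 + 1 = 4.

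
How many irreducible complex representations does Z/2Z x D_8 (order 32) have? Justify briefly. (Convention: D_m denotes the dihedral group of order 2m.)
14

Justification: The number of irreducible complex representations of a finite group equals its number of conjugacy classes. For a direct product, #classes(G x H) = #classes(G) * #classes(H). Z/2Z has 2 classes (abelian), D_8 has 7 classes, so 2 * 7 = 14, so Z/2Z x D_8 (order 32) has exactly 14 irreducible complex representations.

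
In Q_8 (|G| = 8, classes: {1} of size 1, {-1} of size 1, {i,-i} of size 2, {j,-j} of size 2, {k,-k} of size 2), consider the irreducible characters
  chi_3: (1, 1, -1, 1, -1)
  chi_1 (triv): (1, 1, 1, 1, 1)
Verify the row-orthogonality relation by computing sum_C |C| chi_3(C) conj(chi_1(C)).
Sum = 0; so <chi_3, chi_1> = 0 (distinct irreducibles are orthogonal).

Solution. Compute term by term over conjugacy classes (|C| * chi_3(C) * conj(chi_1(C))):
  1*(1)*conj(1) + 1*(1)*conj(1) + 2*(-1)*conj(1) + 2*(1)*conj(1) + 2*(-1)*conj(1)
  = (1) + (1) + (-2) + (2) + (-2)
  = 0.
Dividing by |G| = 8 gives 0/8 = 0, matching the row-orthogonality relation <chi_3, chi_1> = [chi_3 = chi_1].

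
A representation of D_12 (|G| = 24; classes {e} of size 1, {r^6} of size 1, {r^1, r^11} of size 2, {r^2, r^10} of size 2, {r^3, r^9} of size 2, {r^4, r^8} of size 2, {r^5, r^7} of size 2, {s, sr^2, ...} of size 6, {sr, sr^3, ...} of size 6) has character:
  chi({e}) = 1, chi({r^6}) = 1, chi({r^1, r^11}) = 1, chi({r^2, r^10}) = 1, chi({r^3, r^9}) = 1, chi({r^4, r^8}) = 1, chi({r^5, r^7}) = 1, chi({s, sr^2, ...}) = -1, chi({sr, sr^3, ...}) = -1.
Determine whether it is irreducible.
Irreducible: <chi, chi> = 1.

Justification: <chi, chi> = (1/|G|) sum_C |C| * |chi(C)|^2 = (1/24)[1*|1|^2 + 1*|1|^2 + 2*|1|^2 + 2*|1|^2 + 2*|1|^2 + 2*|1|^2 + 2*|1|^2 + 6*|-1|^2 + 6*|-1|^2]
  = (1/24)[(1) + (1) + (2) + (2) + (2) + (2) + (2) + (6) + (6)] = 24/24 = 1.
A character is irreducible iff <chi, chi> = 1, so this representation is irreducible.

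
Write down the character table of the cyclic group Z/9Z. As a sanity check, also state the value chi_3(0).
Character table of Z/9Z (irreps indexed chi_0,...,chi_8 with chi_k(m) = zeta_9^(k*m), zeta_9 = exp(2*pi*i/9)):
  irrep \ class  {0} (size 1)  {1} (size 1)    {2} (size 1)    {3} (size 1)    {4} (size 1)    {5} (size 1)    {6} (size 1)    {7} (size 1)    {8} (size 1)  
  chi_0          1             1               1               1               1               1               1               1               1             
  chi_1          1             exp(2*I*pi/9)   exp(4*I*pi/9)   exp(2*I*pi/3)   exp(8*I*pi/9)   exp(-8*I*pi/9)  exp(-2*I*pi/3)  exp(-4*I*pi/9)  exp(-2*I*pi/9)
  chi_2          1             exp(4*I*pi/9)   exp(8*I*pi/9)   exp(-2*I*pi/3)  exp(-2*I*pi/9)  exp(2*I*pi/9)   exp(2*I*pi/3)   exp(-8*I*pi/9)  exp(-4*I*pi/9)
  chi_3          1             exp(2*I*pi/3)   exp(-2*I*pi/3)  1               exp(2*I*pi/3)   exp(-2*I*pi/3)  1               exp(2*I*pi/3)   exp(-2*I*pi/3)
  chi_4          1             exp(8*I*pi/9)   exp(-2*I*pi/9)  exp(2*I*pi/3)   exp(-4*I*pi/9)  exp(4*I*pi/9)   exp(-2*I*pi/3)  exp(2*I*pi/9)   exp(-8*I*pi/9)
  chi_5          1             exp(-8*I*pi/9)  exp(2*I*pi/9)   exp(-2*I*pi/3)  exp(4*I*pi/9)   exp(-4*I*pi/9)  exp(2*I*pi/3)   exp(-2*I*pi/9)  exp(8*I*pi/9) 
  chi_6          1             exp(-2*I*pi/3)  exp(2*I*pi/3)   1               exp(-2*I*pi/3)  exp(2*I*pi/3)   1               exp(-2*I*pi/3)  exp(2*I*pi/3) 
  chi_7          1             exp(-4*I*pi/9)  exp(-8*I*pi/9)  exp(2*I*pi/3)   exp(2*I*pi/9)   exp(-2*I*pi/9)  exp(-2*I*pi/3)  exp(8*I*pi/9)   exp(4*I*pi/9) 
  chi_8          1             exp(-2*I*pi/9)  exp(-4*I*pi/9)  exp(-2*I*pi/3)  exp(-8*I*pi/9)  exp(8*I*pi/9)   exp(2*I*pi/3)   exp(4*I*pi/9)   exp(2*I*pi/9) 

Spot check: chi_3(0) = zeta_9^(3*0) = zeta_9^0 = 1.

Argument: Z/9Z is abelian, so all 9 irreducible complex representations are 1-dimensional. They are given by chi_k(m) = zeta_9^(k*m) for k = 0,...,8. Row orthogonality: sum_m chi_k(m) conj(chi_l(m)) = 9 * [k = l].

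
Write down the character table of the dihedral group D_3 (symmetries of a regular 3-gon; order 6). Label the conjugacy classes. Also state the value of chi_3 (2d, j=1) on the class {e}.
Conjugacy classes: {e} of size 1, {r^1, r^2} of size 2, {s, sr, ..., sr^2} of size 3.
Character table:
  irrep \ class              {e} (size 1)  {r^1, r^2} (size 2)  {s, sr, ..., sr^2} (size 3)
  chi_1 (triv)               1             1                    1                          
  chi_2 (sign: r->1, s->-1)  1             1                    -1                         
  chi_3 (2d, j=1)            2             -1                   0                          

Spot check: chi_3 (2d, j=1) on {e} = 2.

Why: D_3 has order 2*3 = 6 with 3 conjugacy classes, hence 3 irreducibles. Sum of squared dims 1 + 1 + 4 = 6 = |G|. Linear characters come from the abelianisation; the 2-dimensional irreps have character r^k -> 2*cos(2*pi*j*k/3), reflections -> 0.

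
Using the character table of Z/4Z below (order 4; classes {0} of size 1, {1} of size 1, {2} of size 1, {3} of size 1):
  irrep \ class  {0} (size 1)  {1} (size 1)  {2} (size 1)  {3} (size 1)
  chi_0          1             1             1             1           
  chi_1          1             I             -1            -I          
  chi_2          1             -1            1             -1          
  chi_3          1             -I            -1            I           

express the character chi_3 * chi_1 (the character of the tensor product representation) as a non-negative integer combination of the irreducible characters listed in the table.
chi_3 tensor chi_1 = chi_0 (all other irreducibles have multiplicity 0).

Explanation: The character of a tensor product is the pointwise product (chi_3 * chi_1)(C) = chi_3(C) * chi_1(C):
  {0}: (1)*(1), {1}: (-I)*(I), {2}: (-1)*(-1), {3}: (I)*(-I)
so (chi_3 * chi_1) takes values
  {0} -> 1, {1} -> 1, {2} -> 1, {3} -> 1.
Now take the inner product of this character with each irreducible chi from the table, <chi_3*chi_1, chi> = (1/4) sum_C |C| (chi_3*chi_1)(C) conj(chi(C)):
  <chi_3*chi_1, chi_0> = (1/4)[1*(1)*conj(1) + 1*(1)*conj(1) + 1*(1)*conj(1) + 1*(1)*conj(1)]
      = (1/4)[(1) + (1) + (1) + (1)] = 4/4 = 1
  <chi_3*chi_1, chi_1> = (1/4)[1*(1)*conj(1) + 1*(1)*conj(I) + 1*(1)*conj(-1) + 1*(1)*conj(-I)]
      = (1/4)[(1) + (-I) + (-1) + (I)] = 0/4 = 0
  <chi_3*chi_1, chi_2> = (1/4)[1*(1)*conj(1) + 1*(1)*conj(-1) + 1*(1)*conj(1) + 1*(1)*conj(-1)]
      = (1/4)[(1) + (-1) + (1) + (-1)] = 0/4 = 0
  <chi_3*chi_1, chi_3> = (1/4)[1*(1)*conj(1) + 1*(1)*conj(-I) + 1*(1)*conj(-1) + 1*(1)*conj(I)]
      = (1/4)[(1) + (I) + (-1) + (-I)] = 0/4 = 0
(Exp terms are combined using exp(i*s)*conj(exp(i*t)) = exp(i*(s-t)), and sums of them are collapsed using the identity that for every m > 1 the m distinct m-th roots of unity sum to 0, e.g. 1 + exp(2*I*pi/3) + exp(-2*I*pi/3) = 0.)
Hence the multiplicities are chi_0: 1. Dimension check: dim(chi_3)*dim(chi_1) = 1*1 = 1 and sum (mult * dim) = 1*1 = 1.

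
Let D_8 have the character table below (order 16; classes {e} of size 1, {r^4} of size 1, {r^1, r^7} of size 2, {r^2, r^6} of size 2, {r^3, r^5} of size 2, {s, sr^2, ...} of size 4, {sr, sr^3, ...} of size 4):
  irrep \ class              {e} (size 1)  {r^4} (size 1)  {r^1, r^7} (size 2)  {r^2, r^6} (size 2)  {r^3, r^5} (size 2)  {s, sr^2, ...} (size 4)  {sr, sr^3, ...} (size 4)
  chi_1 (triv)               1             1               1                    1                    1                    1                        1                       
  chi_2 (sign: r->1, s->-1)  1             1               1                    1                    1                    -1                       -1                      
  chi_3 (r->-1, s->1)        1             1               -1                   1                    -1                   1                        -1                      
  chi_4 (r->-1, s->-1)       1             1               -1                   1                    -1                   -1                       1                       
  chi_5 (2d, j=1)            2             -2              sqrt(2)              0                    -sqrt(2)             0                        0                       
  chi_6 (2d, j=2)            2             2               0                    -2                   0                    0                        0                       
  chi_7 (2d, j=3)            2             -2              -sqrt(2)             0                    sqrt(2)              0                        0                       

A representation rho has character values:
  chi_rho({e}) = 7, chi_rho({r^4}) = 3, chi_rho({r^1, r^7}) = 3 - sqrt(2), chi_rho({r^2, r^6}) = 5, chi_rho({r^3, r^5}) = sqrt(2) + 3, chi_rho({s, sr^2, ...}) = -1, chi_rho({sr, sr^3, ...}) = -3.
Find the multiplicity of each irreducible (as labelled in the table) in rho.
Multiplicities: chi_1: 1, chi_2: 3, chi_3: 1, chi_4: 0, chi_5: 0, chi_6: 0, chi_7: 1.

Details: Use <chi_rho, chi> = (1/|G|) sum_C |C| * chi_rho(C) * conj(chi(C)) with |G| = 16 for each irreducible chi in the table:
  <chi_rho, chi_1> = (1/16)[1*(7)*conj(1) + 1*(3)*conj(1) + 2*(3 - sqrt(2))*conj(1) + 2*(5)*conj(1) + 2*(sqrt(2) + 3)*conj(1) + 4*(-1)*conj(1) + 4*(-3)*conj(1)]
      = (1/16)[(7) + (3) + (6 - 2*sqrt(2)) + (10) + (2*sqrt(2) + 6) + (-4) + (-12)] = 16/16 = 1
  <chi_rho, chi_2> = (1/16)[1*(7)*conj(1) + 1*(3)*conj(1) + 2*(3 - sqrt(2))*conj(1) + 2*(5)*conj(1) + 2*(sqrt(2) + 3)*conj(1) + 4*(-1)*conj(-1) + 4*(-3)*conj(-1)]
      = (1/16)[(7) + (3) + (6 - 2*sqrt(2)) + (10) + (2*sqrt(2) + 6) + (4) + (12)] = 48/16 = 3
  <chi_rho, chi_3> = (1/16)[1*(7)*conj(1) + 1*(3)*conj(1) + 2*(3 - sqrt(2))*conj(-1) + 2*(5)*conj(1) + 2*(sqrt(2) + 3)*conj(-1) + 4*(-1)*conj(1) + 4*(-3)*conj(-1)]
      = (1/16)[(7) + (3) + (-6 + 2*sqrt(2)) + (10) + (-6 - 2*sqrt(2)) + (-4) + (12)] = 16/16 = 1
  <chi_rho, chi_4> = (1/16)[1*(7)*conj(1) + 1*(3)*conj(1) + 2*(3 - sqrt(2))*conj(-1) + 2*(5)*conj(1) + 2*(sqrt(2) + 3)*conj(-1) + 4*(-1)*conj(-1) + 4*(-3)*conj(1)]
      = (1/16)[(7) + (3) + (-6 + 2*sqrt(2)) + (10) + (-6 - 2*sqrt(2)) + (4) + (-12)] = 0/16 = 0
  <chi_rho, chi_5> = (1/16)[1*(7)*conj(2) + 1*(3)*conj(-2) + 2*(3 - sqrt(2))*conj(sqrt(2)) + 2*(5)*conj(0) + 2*(sqrt(2) + 3)*conj(-sqrt(2)) + 4*(-1)*conj(0) + 4*(-3)*conj(0)]
      = (1/16)[(14) + (-6) + (-4 + 6*sqrt(2)) + (0) + (-6*sqrt(2) - 4) + (0) + (0)] = 0/16 = 0
  <chi_rho, chi_6> = (1/16)[1*(7)*conj(2) + 1*(3)*conj(2) + 2*(3 - sqrt(2))*conj(0) + 2*(5)*conj(-2) + 2*(sqrt(2) + 3)*conj(0) + 4*(-1)*conj(0) + 4*(-3)*conj(0)]
      = (1/16)[(14) + (6) + (0) + (-20) + (0) + (0) + (0)] = 0/16 = 0
  <chi_rho, chi_7> = (1/16)[1*(7)*conj(2) + 1*(3)*conj(-2) + 2*(3 - sqrt(2))*conj(-sqrt(2)) + 2*(5)*conj(0) + 2*(sqrt(2) + 3)*conj(sqrt(2)) + 4*(-1)*conj(0) + 4*(-3)*conj(0)]
      = (1/16)[(14) + (-6) + (4 - 6*sqrt(2)) + (0) + (4 + 6*sqrt(2)) + (0) + (0)] = 16/16 = 1
Dimension check: dim(rho) = sum (mult * dim) = 1*1 + 3*1 + 1*1 + 0*1 + 0*2 + 0*2 + 1*2 = 7 = chi_rho(e) = 7.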